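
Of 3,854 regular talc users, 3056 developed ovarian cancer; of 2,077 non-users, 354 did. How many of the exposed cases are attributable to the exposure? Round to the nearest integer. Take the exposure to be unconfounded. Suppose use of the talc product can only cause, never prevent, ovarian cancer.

p₁ = P(outcome | exposed) = 3056/3854 = 0.79294
p₀ = P(outcome | unexposed) = 354/2077 = 0.17044
PN = (p₁ − p₀)/p₁ = (0.79294 − 0.17044) / 0.79294 ≈ 0.78506.
Attributable cases ≈ PN × (exposed cases) = 0.78506 × 3056 ≈ 2399.13.

about 2399 cases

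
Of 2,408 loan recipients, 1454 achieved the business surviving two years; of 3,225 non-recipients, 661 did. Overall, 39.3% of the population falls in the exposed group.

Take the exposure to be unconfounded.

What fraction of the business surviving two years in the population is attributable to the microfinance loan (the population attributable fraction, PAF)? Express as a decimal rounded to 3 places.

PAF ≈ 0.433

p₁ = P(outcome | exposed) = 1454/2408 = 0.60382
p₀ = P(outcome | unexposed) = 661/3225 = 0.20496
Overall risk P(Y=1) = π·p₁ + (1−π)·p₀ = 0.393×0.60382 + 0.607×0.20496 = 0.36171.
Under exogeneity, PAF = [P(Y=1) − p₀] / P(Y=1).
PAF = (0.36171 − 0.20496) / 0.36171 ≈ 0.4334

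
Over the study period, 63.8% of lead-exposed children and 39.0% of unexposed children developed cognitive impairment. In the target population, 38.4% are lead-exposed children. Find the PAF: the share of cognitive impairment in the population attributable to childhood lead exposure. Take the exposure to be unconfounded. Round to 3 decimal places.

PAF ≈ 0.196

p₁ = 0.638, p₀ = 0.39.
Overall risk P(Y=1) = π·p₁ + (1−π)·p₀ = 0.384×0.638 + 0.616×0.39 = 0.48523.
Under exogeneity, PAF = [P(Y=1) − p₀] / P(Y=1).
PAF = (0.48523 − 0.39) / 0.48523 ≈ 0.1963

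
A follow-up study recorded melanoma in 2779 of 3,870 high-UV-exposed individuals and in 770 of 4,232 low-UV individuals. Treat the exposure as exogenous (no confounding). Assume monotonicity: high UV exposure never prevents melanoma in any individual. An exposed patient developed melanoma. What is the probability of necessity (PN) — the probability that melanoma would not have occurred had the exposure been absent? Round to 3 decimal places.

p₁ = P(outcome | exposed) = 2779/3870 = 0.71809
p₀ = P(outcome | unexposed) = 770/4232 = 0.18195
Under exogeneity and monotonicity, PN = (p₁ − p₀) / p₁.
PN = (0.71809 − 0.18195) / 0.71809 = 0.53614 / 0.71809 ≈ 0.7466

PN ≈ 0.747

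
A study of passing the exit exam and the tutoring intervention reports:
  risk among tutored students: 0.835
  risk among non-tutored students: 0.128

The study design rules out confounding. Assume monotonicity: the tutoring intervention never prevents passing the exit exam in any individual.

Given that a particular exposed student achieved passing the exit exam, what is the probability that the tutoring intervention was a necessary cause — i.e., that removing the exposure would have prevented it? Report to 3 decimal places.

Let p₁ = 0.835, p₀ = 0.128.
Under exogeneity and monotonicity, PN = (p₁ − p₀) / p₁.
PN = (0.835 − 0.128) / 0.835 = 0.707 / 0.835 ≈ 0.8467

PN ≈ 0.847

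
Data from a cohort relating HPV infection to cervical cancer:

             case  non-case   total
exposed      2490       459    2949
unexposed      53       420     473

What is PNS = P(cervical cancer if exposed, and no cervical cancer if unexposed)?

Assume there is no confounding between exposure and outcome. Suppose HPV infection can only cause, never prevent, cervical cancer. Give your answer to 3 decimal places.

PNS ≈ 0.732

p₁ = P(outcome | exposed) = 2490/2949 = 0.84435
p₀ = P(outcome | unexposed) = 53/473 = 0.11205
Under exogeneity and monotonicity, PNS = p₁ − p₀.
PNS = 0.84435 − 0.11205 = 0.7323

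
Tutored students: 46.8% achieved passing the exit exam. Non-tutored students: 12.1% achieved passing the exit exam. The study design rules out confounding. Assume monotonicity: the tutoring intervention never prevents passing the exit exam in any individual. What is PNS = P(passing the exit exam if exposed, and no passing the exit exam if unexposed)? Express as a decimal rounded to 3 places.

p₁ = 0.468, p₀ = 0.121.
Under exogeneity and monotonicity, PNS = p₁ − p₀.
PNS = 0.468 − 0.121 = 0.347

PNS ≈ 0.347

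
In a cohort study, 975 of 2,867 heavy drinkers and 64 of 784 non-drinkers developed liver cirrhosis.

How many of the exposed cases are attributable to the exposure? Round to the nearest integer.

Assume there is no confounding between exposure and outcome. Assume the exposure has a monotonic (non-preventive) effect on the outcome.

about 741 cases

p₁ = P(outcome | exposed) = 975/2867 = 0.34008
p₀ = P(outcome | unexposed) = 64/784 = 0.081633
PN = (p₁ − p₀)/p₁ = (0.34008 − 0.081633) / 0.34008 ≈ 0.75996.
Attributable cases ≈ PN × (exposed cases) = 0.75996 × 975 ≈ 740.96.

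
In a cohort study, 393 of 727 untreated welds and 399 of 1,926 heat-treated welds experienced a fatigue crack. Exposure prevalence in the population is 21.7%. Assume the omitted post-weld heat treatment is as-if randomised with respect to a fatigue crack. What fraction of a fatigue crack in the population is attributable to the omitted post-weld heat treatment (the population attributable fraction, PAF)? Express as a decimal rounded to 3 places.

PAF ≈ 0.259

p₁ = P(outcome | exposed) = 393/727 = 0.54058
p₀ = P(outcome | unexposed) = 399/1926 = 0.20717
Overall risk P(Y=1) = π·p₁ + (1−π)·p₀ = 0.217×0.54058 + 0.783×0.20717 = 0.27952.
Under exogeneity, PAF = [P(Y=1) − p₀] / P(Y=1).
PAF = (0.27952 − 0.20717) / 0.27952 ≈ 0.2588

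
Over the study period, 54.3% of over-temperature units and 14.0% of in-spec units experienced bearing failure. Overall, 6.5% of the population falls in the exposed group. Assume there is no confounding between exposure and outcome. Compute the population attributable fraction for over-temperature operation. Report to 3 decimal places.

p₁ = 0.543, p₀ = 0.14.
Overall risk P(Y=1) = π·p₁ + (1−π)·p₀ = 0.065×0.543 + 0.935×0.14 = 0.1662.
Under exogeneity, PAF = [P(Y=1) − p₀] / P(Y=1).
PAF = (0.1662 − 0.14) / 0.1662 ≈ 0.1576

PAF ≈ 0.158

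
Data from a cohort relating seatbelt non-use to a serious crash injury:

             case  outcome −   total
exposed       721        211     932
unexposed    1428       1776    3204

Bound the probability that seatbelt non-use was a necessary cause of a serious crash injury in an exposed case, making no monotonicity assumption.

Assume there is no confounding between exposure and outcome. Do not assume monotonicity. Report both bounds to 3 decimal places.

p₁ = P(outcome | exposed) = 721/932 = 0.77361
p₀ = P(outcome | unexposed) = 1428/3204 = 0.44569
Under exogeneity alone the bounds on PN are max{0,(p₁−p₀)/p₁} ≤ PN ≤ min{1,(1−p₀)/p₁}.
  lower = (p₁ − p₀)/p₁ = 0.32791 / 0.77361 ≈ 0.4239
  upper = min{1, (1 − p₀)/p₁} = 0.55431 / 0.77361 ≈ 0.7165

0.424 ≤ PN ≤ 0.717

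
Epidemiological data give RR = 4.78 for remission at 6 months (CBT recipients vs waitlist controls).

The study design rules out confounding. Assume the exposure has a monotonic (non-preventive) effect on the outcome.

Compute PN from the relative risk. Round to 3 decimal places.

Under exogeneity and monotonicity, PN = (RR − 1) / RR = 1 − 1/RR.
PN = (4.78 − 1) / 4.78 = 3.78 / 4.78 ≈ 0.7908

PN ≈ 0.791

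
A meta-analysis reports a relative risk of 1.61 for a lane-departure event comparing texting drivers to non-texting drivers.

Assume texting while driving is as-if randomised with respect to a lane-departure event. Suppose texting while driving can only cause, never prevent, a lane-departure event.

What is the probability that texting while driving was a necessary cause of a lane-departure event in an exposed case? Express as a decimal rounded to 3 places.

PN ≈ 0.379

Under exogeneity and monotonicity, PN = (RR − 1) / RR = 1 − 1/RR.
PN = (1.61 − 1) / 1.61 = 0.61 / 1.61 ≈ 0.3789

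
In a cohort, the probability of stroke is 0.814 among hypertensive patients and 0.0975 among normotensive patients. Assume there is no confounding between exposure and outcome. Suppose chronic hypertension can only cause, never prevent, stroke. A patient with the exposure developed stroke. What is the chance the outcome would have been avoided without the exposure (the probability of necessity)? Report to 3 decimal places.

PN ≈ 0.880

Let p₁ = 0.814, p₀ = 0.0975.
Under exogeneity and monotonicity, PN = (p₁ − p₀) / p₁.
PN = (0.814 − 0.0975) / 0.814 = 0.7165 / 0.814 ≈ 0.8802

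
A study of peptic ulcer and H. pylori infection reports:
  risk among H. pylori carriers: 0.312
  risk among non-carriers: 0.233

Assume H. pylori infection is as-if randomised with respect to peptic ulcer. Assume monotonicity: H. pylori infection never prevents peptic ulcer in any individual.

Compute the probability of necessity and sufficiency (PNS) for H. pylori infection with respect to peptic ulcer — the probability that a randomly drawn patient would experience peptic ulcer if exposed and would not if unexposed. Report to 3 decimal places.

Let p₁ = 0.312, p₀ = 0.233.
Under exogeneity and monotonicity, PNS = p₁ − p₀.
PNS = 0.312 − 0.233 = 0.079

PNS ≈ 0.079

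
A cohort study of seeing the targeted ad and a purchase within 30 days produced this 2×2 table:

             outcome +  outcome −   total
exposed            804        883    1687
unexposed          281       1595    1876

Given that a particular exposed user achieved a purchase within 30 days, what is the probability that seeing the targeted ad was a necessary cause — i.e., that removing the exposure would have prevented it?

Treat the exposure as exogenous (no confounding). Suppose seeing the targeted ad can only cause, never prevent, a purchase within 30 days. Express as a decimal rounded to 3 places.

PN ≈ 0.686

p₁ = P(outcome | exposed) = 804/1687 = 0.47659
p₀ = P(outcome | unexposed) = 281/1876 = 0.14979
Under exogeneity and monotonicity, PN = (p₁ − p₀)/p₁.
PN = (0.47659 − 0.14979) / 0.47659 ≈ 0.6857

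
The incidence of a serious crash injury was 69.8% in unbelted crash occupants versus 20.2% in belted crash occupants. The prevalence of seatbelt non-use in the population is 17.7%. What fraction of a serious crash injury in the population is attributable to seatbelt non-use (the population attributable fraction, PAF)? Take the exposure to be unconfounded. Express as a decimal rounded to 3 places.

p₁ = 0.698, p₀ = 0.202.
Overall risk P(Y=1) = π·p₁ + (1−π)·p₀ = 0.177×0.698 + 0.823×0.202 = 0.28979.
Under exogeneity, PAF = [P(Y=1) − p₀] / P(Y=1).
PAF = (0.28979 − 0.202) / 0.28979 ≈ 0.3029

PAF ≈ 0.303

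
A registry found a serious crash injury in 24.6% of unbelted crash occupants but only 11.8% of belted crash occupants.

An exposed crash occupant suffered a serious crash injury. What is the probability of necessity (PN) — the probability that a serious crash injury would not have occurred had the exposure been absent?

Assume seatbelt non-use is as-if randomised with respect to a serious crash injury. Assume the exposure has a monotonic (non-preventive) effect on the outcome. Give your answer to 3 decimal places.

p₁ = 0.246, p₀ = 0.118.
Under exogeneity and monotonicity, PN = (p₁ − p₀) / p₁.
PN = (0.246 − 0.118) / 0.246 = 0.128 / 0.246 ≈ 0.5203

PN ≈ 0.520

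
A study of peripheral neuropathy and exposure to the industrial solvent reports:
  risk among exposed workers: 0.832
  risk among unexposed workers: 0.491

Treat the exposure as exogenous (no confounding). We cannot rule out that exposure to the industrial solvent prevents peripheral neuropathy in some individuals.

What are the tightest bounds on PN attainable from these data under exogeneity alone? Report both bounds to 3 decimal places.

Let p₁ = 0.832, p₀ = 0.491.
Under exogeneity alone the bounds on PN are max{0,(p₁−p₀)/p₁} ≤ PN ≤ min{1,(1−p₀)/p₁}.
  lower = (p₁ − p₀)/p₁ = 0.341 / 0.832 ≈ 0.4099
  upper = min{1, (1 − p₀)/p₁} = 0.509 / 0.832 ≈ 0.6118

0.410 ≤ PN ≤ 0.612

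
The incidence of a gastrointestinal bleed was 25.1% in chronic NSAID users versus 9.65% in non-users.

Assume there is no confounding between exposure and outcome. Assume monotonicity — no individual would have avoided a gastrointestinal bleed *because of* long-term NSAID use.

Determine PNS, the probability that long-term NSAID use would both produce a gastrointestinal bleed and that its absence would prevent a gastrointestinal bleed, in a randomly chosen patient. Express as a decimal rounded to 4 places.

PNS ≈ 0.1545

p₁ = 0.251, p₀ = 0.0965.
Under exogeneity and monotonicity, PNS = p₁ − p₀.
PNS = 0.251 − 0.0965 = 0.1545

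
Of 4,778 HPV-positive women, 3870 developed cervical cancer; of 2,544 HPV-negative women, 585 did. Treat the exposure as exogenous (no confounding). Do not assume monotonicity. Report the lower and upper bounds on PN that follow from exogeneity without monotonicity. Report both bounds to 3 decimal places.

p₁ = P(outcome | exposed) = 3870/4778 = 0.80996
p₀ = P(outcome | unexposed) = 585/2544 = 0.22995
Under exogeneity alone the bounds on PN are max{0,(p₁−p₀)/p₁} ≤ PN ≤ min{1,(1−p₀)/p₁}.
  lower = (p₁ − p₀)/p₁ = 0.58001 / 0.80996 ≈ 0.7161
  upper = min{1, (1 − p₀)/p₁} = 0.77005 / 0.80996 ≈ 0.9507

0.716 ≤ PN ≤ 0.951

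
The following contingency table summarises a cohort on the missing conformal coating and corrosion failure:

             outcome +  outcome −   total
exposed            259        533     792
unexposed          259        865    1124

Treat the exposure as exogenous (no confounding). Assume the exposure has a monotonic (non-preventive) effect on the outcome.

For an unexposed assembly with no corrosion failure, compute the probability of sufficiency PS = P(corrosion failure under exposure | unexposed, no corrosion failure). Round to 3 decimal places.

p₁ = P(outcome | exposed) = 259/792 = 0.32702
p₀ = P(outcome | unexposed) = 259/1124 = 0.23043
Under exogeneity and monotonicity, PS = (p₁ − p₀) / (1 − p₀).
PS = (0.32702 − 0.23043) / (1 − 0.23043) = 0.096593 / 0.76957 ≈ 0.1255

PS ≈ 0.126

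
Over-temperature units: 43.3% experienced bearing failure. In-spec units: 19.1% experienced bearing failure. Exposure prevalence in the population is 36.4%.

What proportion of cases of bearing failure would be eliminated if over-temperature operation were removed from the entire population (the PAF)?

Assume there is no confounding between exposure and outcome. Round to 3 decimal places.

p₁ = 0.433, p₀ = 0.191.
Overall risk P(Y=1) = π·p₁ + (1−π)·p₀ = 0.364×0.433 + 0.636×0.191 = 0.27909.
Under exogeneity, PAF = [P(Y=1) − p₀] / P(Y=1).
PAF = (0.27909 − 0.191) / 0.27909 ≈ 0.3156

PAF ≈ 0.316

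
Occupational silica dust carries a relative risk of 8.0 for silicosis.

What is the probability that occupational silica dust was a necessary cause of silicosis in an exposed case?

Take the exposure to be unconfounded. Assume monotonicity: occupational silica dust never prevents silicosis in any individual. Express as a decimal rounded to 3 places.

PN ≈ 0.875

Under exogeneity and monotonicity, PN = (RR − 1) / RR = 1 − 1/RR.
PN = (8.0 − 1) / 8.0 = 7 / 8.0 ≈ 0.8750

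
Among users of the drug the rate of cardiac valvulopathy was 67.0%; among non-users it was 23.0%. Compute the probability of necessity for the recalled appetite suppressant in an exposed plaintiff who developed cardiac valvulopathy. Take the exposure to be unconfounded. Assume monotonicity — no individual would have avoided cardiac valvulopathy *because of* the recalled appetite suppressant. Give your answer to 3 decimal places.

p₁ = 0.67, p₀ = 0.23.
Under exogeneity and monotonicity, PN = (p₁ − p₀) / p₁.
PN = (0.67 − 0.23) / 0.67 = 0.44 / 0.67 ≈ 0.6567

PN ≈ 0.657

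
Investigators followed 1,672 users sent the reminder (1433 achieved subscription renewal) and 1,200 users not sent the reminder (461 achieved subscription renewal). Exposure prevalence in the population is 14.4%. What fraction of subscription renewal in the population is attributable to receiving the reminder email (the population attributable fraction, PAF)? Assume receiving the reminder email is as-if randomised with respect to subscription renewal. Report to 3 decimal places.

PAF ≈ 0.151

p₁ = P(outcome | exposed) = 1433/1672 = 0.85706
p₀ = P(outcome | unexposed) = 461/1200 = 0.38417
Overall risk P(Y=1) = π·p₁ + (1−π)·p₀ = 0.144×0.85706 + 0.856×0.38417 = 0.45226.
Under exogeneity, PAF = [P(Y=1) − p₀] / P(Y=1).
PAF = (0.45226 − 0.38417) / 0.45226 ≈ 0.1506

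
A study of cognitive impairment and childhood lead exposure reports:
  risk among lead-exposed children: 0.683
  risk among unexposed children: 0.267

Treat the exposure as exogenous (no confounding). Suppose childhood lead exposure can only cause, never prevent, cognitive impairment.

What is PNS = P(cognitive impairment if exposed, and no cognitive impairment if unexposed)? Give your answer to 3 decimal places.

PNS ≈ 0.416

Let p₁ = 0.683, p₀ = 0.267.
Under exogeneity and monotonicity, PNS = p₁ − p₀.
PNS = 0.683 − 0.267 = 0.416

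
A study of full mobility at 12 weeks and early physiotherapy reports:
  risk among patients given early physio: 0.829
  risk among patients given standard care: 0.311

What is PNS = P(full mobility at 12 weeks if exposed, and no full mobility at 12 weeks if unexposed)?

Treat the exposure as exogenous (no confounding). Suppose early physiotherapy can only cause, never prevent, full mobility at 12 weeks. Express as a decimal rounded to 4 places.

PNS ≈ 0.5180

Let p₁ = 0.829, p₀ = 0.311.
Under exogeneity and monotonicity, PNS = p₁ − p₀.
PNS = 0.829 − 0.311 = 0.518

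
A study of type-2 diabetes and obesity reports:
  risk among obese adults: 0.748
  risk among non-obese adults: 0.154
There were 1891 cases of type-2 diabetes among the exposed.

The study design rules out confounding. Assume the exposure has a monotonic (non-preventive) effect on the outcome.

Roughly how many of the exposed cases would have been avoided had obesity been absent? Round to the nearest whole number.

Let p₁ = 0.748, p₀ = 0.154.
PN = (p₁ − p₀)/p₁ = (0.748 − 0.154) / 0.748 ≈ 0.79412.
Attributable cases ≈ PN × (exposed cases) = 0.79412 × 1891 ≈ 1501.68.

about 1502 cases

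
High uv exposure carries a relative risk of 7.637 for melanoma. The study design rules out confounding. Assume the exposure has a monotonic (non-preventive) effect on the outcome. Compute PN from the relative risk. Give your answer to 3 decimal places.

Under exogeneity and monotonicity, PN = (RR − 1) / RR = 1 − 1/RR.
PN = (7.637 − 1) / 7.637 = 6.637 / 7.637 ≈ 0.8691

PN ≈ 0.869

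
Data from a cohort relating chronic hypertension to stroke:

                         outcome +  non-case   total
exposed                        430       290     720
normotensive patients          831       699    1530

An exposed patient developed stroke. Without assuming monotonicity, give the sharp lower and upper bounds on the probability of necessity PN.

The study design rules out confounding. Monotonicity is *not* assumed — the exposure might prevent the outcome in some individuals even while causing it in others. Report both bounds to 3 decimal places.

p₁ = P(outcome | exposed) = 430/720 = 0.59722
p₀ = P(outcome | unexposed) = 831/1530 = 0.54314
Under exogeneity alone the bounds on PN are max{0,(p₁−p₀)/p₁} ≤ PN ≤ min{1,(1−p₀)/p₁}.
  lower = (p₁ − p₀)/p₁ = 0.054085 / 0.59722 ≈ 0.0906
  upper = min{1, (1 − p₀)/p₁} = 0.45686 / 0.59722 ≈ 0.7650

0.091 ≤ PN ≤ 0.765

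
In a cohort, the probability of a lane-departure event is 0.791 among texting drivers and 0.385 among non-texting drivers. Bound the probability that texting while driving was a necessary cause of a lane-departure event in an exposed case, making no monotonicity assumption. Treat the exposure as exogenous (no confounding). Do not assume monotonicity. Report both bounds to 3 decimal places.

Let p₁ = 0.791, p₀ = 0.385.
Under exogeneity alone the bounds on PN are max{0,(p₁−p₀)/p₁} ≤ PN ≤ min{1,(1−p₀)/p₁}.
  lower = (p₁ − p₀)/p₁ = 0.406 / 0.791 ≈ 0.5133
  upper = min{1, (1 − p₀)/p₁} = 0.615 / 0.791 ≈ 0.7775

0.513 ≤ PN ≤ 0.777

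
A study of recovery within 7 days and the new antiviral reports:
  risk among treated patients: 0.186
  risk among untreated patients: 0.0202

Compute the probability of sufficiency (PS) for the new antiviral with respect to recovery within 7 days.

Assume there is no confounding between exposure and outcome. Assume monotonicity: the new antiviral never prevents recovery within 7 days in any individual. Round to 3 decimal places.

Let p₁ = 0.186, p₀ = 0.0202.
Under exogeneity and monotonicity, PS = (p₁ − p₀) / (1 − p₀).
PS = (0.186 − 0.0202) / (1 − 0.0202) = 0.1658 / 0.9798 ≈ 0.1692

PS ≈ 0.169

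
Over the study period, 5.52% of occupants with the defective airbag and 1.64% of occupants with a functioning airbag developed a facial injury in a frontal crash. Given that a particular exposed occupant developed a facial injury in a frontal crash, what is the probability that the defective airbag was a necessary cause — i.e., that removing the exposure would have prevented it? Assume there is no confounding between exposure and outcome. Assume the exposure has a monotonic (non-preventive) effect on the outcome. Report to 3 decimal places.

p₁ = 0.0552, p₀ = 0.0164.
Under exogeneity and monotonicity, PN = (p₁ − p₀) / p₁.
PN = (0.0552 − 0.0164) / 0.0552 = 0.0388 / 0.0552 ≈ 0.7029

PN ≈ 0.703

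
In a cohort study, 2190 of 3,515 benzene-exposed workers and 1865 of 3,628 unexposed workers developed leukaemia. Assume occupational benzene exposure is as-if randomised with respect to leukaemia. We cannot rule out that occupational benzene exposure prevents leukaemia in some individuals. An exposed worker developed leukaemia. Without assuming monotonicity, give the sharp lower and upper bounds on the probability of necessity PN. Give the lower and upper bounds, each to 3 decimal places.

p₁ = P(outcome | exposed) = 2190/3515 = 0.62304
p₀ = P(outcome | unexposed) = 1865/3628 = 0.51406
Under exogeneity alone the bounds on PN are max{0,(p₁−p₀)/p₁} ≤ PN ≤ min{1,(1−p₀)/p₁}.
  lower = (p₁ − p₀)/p₁ = 0.10899 / 0.62304 ≈ 0.1749
  upper = min{1, (1 − p₀)/p₁} = 0.48594 / 0.62304 ≈ 0.7799

0.175 ≤ PN ≤ 0.780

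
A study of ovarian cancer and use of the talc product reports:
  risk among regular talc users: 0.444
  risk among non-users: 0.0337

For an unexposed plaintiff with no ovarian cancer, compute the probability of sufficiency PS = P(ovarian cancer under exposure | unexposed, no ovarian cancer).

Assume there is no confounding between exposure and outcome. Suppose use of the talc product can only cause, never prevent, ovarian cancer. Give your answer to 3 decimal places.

Let p₁ = 0.444, p₀ = 0.0337.
Under exogeneity and monotonicity, PS = (p₁ − p₀) / (1 − p₀).
PS = (0.444 − 0.0337) / (1 − 0.0337) = 0.4103 / 0.9663 ≈ 0.4246

PS ≈ 0.425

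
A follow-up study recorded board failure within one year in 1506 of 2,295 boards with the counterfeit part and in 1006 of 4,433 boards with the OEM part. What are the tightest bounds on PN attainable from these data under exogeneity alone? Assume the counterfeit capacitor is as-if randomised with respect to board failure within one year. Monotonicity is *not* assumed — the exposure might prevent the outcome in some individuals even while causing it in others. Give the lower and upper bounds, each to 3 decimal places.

p₁ = P(outcome | exposed) = 1506/2295 = 0.65621
p₀ = P(outcome | unexposed) = 1006/4433 = 0.22693
Under exogeneity alone the bounds on PN are max{0,(p₁−p₀)/p₁} ≤ PN ≤ min{1,(1−p₀)/p₁}.
  lower = (p₁ − p₀)/p₁ = 0.42927 / 0.65621 ≈ 0.6542
  upper = min{1, (1 − p₀)/p₁} = 0.77307 / 0.65621 ≈ 1.1781 → capped at 1

0.654 ≤ PN ≤ 1.000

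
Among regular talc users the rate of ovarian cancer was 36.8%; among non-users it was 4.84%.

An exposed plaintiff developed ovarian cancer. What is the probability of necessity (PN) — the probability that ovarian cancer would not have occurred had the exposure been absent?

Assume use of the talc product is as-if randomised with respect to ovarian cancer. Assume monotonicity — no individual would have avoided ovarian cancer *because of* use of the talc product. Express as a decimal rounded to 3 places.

PN ≈ 0.868

p₁ = 0.368, p₀ = 0.0484.
Under exogeneity and monotonicity, PN = (p₁ − p₀) / p₁.
PN = (0.368 − 0.0484) / 0.368 = 0.3196 / 0.368 ≈ 0.8685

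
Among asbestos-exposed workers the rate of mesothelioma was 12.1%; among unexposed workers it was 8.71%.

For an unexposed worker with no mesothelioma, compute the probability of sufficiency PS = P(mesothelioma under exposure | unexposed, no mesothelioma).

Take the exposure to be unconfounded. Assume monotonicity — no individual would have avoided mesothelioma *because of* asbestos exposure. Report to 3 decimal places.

PS ≈ 0.037

p₁ = 0.121, p₀ = 0.0871.
Under exogeneity and monotonicity, PS = (p₁ − p₀) / (1 − p₀).
PS = (0.121 − 0.0871) / (1 − 0.0871) = 0.0339 / 0.9129 ≈ 0.0371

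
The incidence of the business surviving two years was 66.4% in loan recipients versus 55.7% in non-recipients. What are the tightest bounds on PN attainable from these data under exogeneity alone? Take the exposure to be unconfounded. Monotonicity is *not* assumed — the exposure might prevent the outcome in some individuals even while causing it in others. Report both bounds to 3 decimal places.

p₁ = 0.664, p₀ = 0.557.
Under exogeneity alone the bounds on PN are max{0,(p₁−p₀)/p₁} ≤ PN ≤ min{1,(1−p₀)/p₁}.
  lower = (p₁ − p₀)/p₁ = 0.107 / 0.664 ≈ 0.1611
  upper = min{1, (1 − p₀)/p₁} = 0.443 / 0.664 ≈ 0.6672

0.161 ≤ PN ≤ 0.667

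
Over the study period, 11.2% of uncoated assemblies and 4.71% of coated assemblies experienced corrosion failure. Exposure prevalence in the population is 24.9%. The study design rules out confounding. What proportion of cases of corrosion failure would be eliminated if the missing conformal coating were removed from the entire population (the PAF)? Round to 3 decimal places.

p₁ = 0.112, p₀ = 0.0471.
Overall risk P(Y=1) = π·p₁ + (1−π)·p₀ = 0.249×0.112 + 0.751×0.0471 = 0.06326.
Under exogeneity, PAF = [P(Y=1) − p₀] / P(Y=1).
PAF = (0.06326 − 0.0471) / 0.06326 ≈ 0.2555

PAF ≈ 0.255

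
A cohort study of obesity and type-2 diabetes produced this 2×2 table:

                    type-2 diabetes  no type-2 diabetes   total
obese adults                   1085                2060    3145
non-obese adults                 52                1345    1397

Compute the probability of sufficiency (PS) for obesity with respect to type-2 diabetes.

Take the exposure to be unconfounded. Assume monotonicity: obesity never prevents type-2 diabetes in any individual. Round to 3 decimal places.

PS ≈ 0.320

p₁ = P(outcome | exposed) = 1085/3145 = 0.34499
p₀ = P(outcome | unexposed) = 52/1397 = 0.037223
Under exogeneity and monotonicity, PS = (p₁ − p₀) / (1 − p₀).
PS = (0.34499 − 0.037223) / (1 − 0.037223) = 0.30777 / 0.96278 ≈ 0.3197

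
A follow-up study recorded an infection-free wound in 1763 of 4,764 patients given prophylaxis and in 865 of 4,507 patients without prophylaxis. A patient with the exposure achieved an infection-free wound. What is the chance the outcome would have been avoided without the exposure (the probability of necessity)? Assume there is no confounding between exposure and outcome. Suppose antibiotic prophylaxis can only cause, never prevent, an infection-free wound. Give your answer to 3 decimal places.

PN ≈ 0.481

p₁ = P(outcome | exposed) = 1763/4764 = 0.37007
p₀ = P(outcome | unexposed) = 865/4507 = 0.19192
Under exogeneity and monotonicity, PN = (p₁ − p₀) / p₁.
PN = (0.37007 − 0.19192) / 0.37007 = 0.17814 / 0.37007 ≈ 0.4814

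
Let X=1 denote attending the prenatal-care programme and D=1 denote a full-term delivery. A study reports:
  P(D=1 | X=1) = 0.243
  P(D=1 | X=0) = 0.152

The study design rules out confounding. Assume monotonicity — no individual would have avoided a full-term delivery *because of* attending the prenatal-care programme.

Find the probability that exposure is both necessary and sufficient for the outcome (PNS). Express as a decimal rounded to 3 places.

PNS ≈ 0.091

Let p₁ = 0.243, p₀ = 0.152.
Under exogeneity and monotonicity, PNS = p₁ − p₀.
PNS = 0.243 − 0.152 = 0.091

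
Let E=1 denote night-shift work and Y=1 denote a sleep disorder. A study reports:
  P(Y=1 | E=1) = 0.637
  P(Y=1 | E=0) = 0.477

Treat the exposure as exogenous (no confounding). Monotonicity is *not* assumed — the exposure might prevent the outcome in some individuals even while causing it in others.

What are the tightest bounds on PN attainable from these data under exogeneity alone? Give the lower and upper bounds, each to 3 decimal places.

Let p₁ = 0.637, p₀ = 0.477.
Under exogeneity alone the bounds on PN are max{0,(p₁−p₀)/p₁} ≤ PN ≤ min{1,(1−p₀)/p₁}.
  lower = (p₁ − p₀)/p₁ = 0.16 / 0.637 ≈ 0.2512
  upper = min{1, (1 − p₀)/p₁} = 0.523 / 0.637 ≈ 0.8210

0.251 ≤ PN ≤ 0.821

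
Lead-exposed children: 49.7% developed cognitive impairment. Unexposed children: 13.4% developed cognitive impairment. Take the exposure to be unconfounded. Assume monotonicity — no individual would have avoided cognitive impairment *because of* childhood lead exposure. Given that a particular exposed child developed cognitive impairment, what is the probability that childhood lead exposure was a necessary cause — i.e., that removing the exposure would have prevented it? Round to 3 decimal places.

PN ≈ 0.730

p₁ = 0.497, p₀ = 0.134.
Under exogeneity and monotonicity, PN = (p₁ − p₀) / p₁.
PN = (0.497 − 0.134) / 0.497 = 0.363 / 0.497 ≈ 0.7304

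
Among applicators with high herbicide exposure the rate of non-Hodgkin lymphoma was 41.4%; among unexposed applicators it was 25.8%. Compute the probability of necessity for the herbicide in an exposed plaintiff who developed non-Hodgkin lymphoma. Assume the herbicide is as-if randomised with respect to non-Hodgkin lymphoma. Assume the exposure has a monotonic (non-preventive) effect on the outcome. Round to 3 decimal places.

PN ≈ 0.377

p₁ = 0.414, p₀ = 0.258.
Under exogeneity and monotonicity, PN = (p₁ − p₀) / p₁.
PN = (0.414 − 0.258) / 0.414 = 0.156 / 0.414 ≈ 0.3768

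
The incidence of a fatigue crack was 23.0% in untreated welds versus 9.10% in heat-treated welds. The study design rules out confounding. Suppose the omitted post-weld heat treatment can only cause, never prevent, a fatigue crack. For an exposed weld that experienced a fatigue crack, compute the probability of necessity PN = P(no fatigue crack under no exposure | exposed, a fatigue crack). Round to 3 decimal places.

PN ≈ 0.604

p₁ = 0.23, p₀ = 0.091.
Under exogeneity and monotonicity, PN = (p₁ − p₀) / p₁.
PN = (0.23 − 0.091) / 0.23 = 0.139 / 0.23 ≈ 0.6043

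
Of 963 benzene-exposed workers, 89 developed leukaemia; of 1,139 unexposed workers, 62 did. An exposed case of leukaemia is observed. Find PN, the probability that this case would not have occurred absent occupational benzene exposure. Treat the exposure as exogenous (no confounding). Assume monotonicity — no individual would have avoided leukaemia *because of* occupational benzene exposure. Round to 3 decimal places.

p₁ = P(outcome | exposed) = 89/963 = 0.09242
p₀ = P(outcome | unexposed) = 62/1139 = 0.054434
Under exogeneity and monotonicity, PN = (p₁ − p₀) / p₁.
PN = (0.09242 − 0.054434) / 0.09242 = 0.037986 / 0.09242 ≈ 0.4110

PN ≈ 0.411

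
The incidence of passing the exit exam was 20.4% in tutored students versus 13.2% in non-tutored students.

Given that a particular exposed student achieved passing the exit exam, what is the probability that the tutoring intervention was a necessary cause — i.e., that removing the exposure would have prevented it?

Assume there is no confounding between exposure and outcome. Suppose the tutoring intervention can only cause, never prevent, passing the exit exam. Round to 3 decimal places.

PN ≈ 0.353

p₁ = 0.204, p₀ = 0.132.
Under exogeneity and monotonicity, PN = (p₁ − p₀) / p₁.
PN = (0.204 − 0.132) / 0.204 = 0.072 / 0.204 ≈ 0.3529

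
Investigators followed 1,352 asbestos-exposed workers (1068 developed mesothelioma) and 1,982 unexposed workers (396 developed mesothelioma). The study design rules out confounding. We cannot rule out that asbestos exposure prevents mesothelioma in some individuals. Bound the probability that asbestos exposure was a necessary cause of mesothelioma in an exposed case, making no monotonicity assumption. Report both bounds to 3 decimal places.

0.747 ≤ PN ≤ 1.000

p₁ = P(outcome | exposed) = 1068/1352 = 0.78994
p₀ = P(outcome | unexposed) = 396/1982 = 0.1998
Under exogeneity alone the bounds on PN are max{0,(p₁−p₀)/p₁} ≤ PN ≤ min{1,(1−p₀)/p₁}.
  lower = (p₁ − p₀)/p₁ = 0.59014 / 0.78994 ≈ 0.7471
  upper = min{1, (1 − p₀)/p₁} = 0.8002 / 0.78994 ≈ 1.0130 → capped at 1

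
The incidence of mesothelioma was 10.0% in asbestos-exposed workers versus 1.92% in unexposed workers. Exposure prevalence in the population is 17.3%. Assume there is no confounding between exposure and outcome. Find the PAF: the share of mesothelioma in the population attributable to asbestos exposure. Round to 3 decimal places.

PAF ≈ 0.421

p₁ = 0.1, p₀ = 0.0192.
Overall risk P(Y=1) = π·p₁ + (1−π)·p₀ = 0.173×0.1 + 0.827×0.0192 = 0.033178.
Under exogeneity, PAF = [P(Y=1) − p₀] / P(Y=1).
PAF = (0.033178 − 0.0192) / 0.033178 ≈ 0.4213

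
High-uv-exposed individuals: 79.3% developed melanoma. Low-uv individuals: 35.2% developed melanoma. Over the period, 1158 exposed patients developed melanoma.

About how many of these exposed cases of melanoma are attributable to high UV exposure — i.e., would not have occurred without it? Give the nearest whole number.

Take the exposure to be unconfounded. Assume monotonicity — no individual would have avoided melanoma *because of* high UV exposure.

p₁ = 0.793, p₀ = 0.352.
PN = (p₁ − p₀)/p₁ = (0.793 − 0.352) / 0.793 ≈ 0.55612.
Attributable cases ≈ PN × (exposed cases) = 0.55612 × 1158 ≈ 643.98.

about 644 cases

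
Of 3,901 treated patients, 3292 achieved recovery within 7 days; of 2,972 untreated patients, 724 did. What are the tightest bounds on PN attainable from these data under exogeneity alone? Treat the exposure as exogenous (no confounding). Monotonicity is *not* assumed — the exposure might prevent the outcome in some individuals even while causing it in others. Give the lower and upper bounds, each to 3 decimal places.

p₁ = P(outcome | exposed) = 3292/3901 = 0.84389
p₀ = P(outcome | unexposed) = 724/2972 = 0.24361
Under exogeneity alone the bounds on PN are max{0,(p₁−p₀)/p₁} ≤ PN ≤ min{1,(1−p₀)/p₁}.
  lower = (p₁ − p₀)/p₁ = 0.60028 / 0.84389 ≈ 0.7113
  upper = min{1, (1 − p₀)/p₁} = 0.75639 / 0.84389 ≈ 0.8963

0.711 ≤ PN ≤ 0.896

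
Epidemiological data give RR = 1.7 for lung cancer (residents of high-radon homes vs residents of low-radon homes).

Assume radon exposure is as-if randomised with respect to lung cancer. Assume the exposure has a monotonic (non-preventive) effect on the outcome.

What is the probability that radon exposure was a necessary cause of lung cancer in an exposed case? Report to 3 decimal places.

PN ≈ 0.412

Under exogeneity and monotonicity, PN = (RR − 1) / RR = 1 − 1/RR.
PN = (1.7 − 1) / 1.7 = 0.7 / 1.7 ≈ 0.4118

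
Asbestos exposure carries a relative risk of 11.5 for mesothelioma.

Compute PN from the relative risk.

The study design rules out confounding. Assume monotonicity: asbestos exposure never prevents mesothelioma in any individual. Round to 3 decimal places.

PN ≈ 0.913

Under exogeneity and monotonicity, PN = (RR − 1) / RR = 1 − 1/RR.
PN = (11.5 − 1) / 11.5 = 10.5 / 11.5 ≈ 0.9130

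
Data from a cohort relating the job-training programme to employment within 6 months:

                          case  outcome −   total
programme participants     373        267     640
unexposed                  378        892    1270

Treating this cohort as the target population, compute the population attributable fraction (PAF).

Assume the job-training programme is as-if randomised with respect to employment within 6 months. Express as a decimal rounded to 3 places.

PAF ≈ 0.243

p₁ = P(outcome | exposed) = 373/640 = 0.58281
p₀ = P(outcome | unexposed) = 378/1270 = 0.29764
Exposure prevalence π = 640/1910 = 0.33508; overall risk P(Y=1) = 0.39319.
Under exogeneity, PAF = [P(Y=1) − p₀]/P(Y=1).
PAF = (0.39319 − 0.29764) / 0.39319 ≈ 0.2430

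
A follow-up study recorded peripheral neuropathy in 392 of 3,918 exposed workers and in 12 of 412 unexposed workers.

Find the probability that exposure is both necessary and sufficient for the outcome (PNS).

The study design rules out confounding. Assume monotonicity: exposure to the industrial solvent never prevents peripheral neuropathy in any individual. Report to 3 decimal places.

PNS ≈ 0.071

p₁ = P(outcome | exposed) = 392/3918 = 0.10005
p₀ = P(outcome | unexposed) = 12/412 = 0.029126
Under exogeneity and monotonicity, PNS = p₁ − p₀.
PNS = 0.10005 − 0.029126 = 0.070925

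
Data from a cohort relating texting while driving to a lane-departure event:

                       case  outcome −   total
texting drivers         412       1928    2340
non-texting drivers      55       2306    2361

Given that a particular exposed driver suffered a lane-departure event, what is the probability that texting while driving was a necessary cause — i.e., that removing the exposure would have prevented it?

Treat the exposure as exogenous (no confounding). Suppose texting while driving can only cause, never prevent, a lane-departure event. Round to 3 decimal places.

PN ≈ 0.868

p₁ = P(outcome | exposed) = 412/2340 = 0.17607
p₀ = P(outcome | unexposed) = 55/2361 = 0.023295
Under exogeneity and monotonicity, PN = (p₁ − p₀) / p₁.
PN = (0.17607 − 0.023295) / 0.17607 = 0.15277 / 0.17607 ≈ 0.8677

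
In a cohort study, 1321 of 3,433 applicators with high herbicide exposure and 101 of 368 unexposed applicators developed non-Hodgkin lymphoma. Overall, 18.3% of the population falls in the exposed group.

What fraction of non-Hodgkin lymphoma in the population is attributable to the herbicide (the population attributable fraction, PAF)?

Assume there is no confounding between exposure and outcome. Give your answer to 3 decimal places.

PAF ≈ 0.069

p₁ = P(outcome | exposed) = 1321/3433 = 0.38479
p₀ = P(outcome | unexposed) = 101/368 = 0.27446
Overall risk P(Y=1) = π·p₁ + (1−π)·p₀ = 0.183×0.38479 + 0.817×0.27446 = 0.29465.
Under exogeneity, PAF = [P(Y=1) − p₀] / P(Y=1).
PAF = (0.29465 − 0.27446) / 0.29465 ≈ 0.0685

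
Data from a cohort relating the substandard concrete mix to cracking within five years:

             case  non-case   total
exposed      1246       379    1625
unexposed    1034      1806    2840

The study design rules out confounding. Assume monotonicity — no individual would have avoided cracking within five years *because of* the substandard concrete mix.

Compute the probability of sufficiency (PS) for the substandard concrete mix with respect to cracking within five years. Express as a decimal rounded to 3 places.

p₁ = P(outcome | exposed) = 1246/1625 = 0.76677
p₀ = P(outcome | unexposed) = 1034/2840 = 0.36408
Under exogeneity and monotonicity, PS = (p₁ − p₀)/(1 − p₀).
PS = (0.76677 − 0.36408) / 0.63592 ≈ 0.6332

PS ≈ 0.633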